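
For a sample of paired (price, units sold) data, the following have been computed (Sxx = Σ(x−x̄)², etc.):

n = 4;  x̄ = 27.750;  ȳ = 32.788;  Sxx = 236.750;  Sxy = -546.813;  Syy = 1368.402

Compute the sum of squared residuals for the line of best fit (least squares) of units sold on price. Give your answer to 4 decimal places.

b = Sxy/Sxx = -546.813/236.75 = -2.309664
SSE = Syy − b·Sxy = 1368.402 − (-2.309664)·(-546.813) = 105.447588

105.4476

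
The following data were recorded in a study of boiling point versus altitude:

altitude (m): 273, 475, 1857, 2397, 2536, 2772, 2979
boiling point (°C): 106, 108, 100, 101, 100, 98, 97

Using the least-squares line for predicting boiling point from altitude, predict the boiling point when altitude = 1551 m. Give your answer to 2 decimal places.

n = 7, Σx = 13289, Σy = 710, Σxy = 1322254, Σx² = 32483933
Sxx = Σx² − (Σx)²/n = 32483933 − 25228217.285714 = 7255715.714286
Sxy = Σxy − (Σx)(Σy)/n = 1322254 − 1347884.285714 = -25630.285714
b = Sxy/Sxx = -25630.285714/7255715.714286 = -0.003532
a = ȳ − b·x̄ = 101.428571 − (-0.003532)·1898.428571 = 108.134632
ŷ(1551) = a + b·1551 = 108.134632 + (-0.003532)·1551 = 102.655837

102.66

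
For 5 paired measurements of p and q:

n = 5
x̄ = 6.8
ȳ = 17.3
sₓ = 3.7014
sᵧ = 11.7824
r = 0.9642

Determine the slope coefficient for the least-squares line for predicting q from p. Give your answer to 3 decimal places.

3.069

b = r · sᵧ/sₓ = 0.9642 · 11.7824/3.7014 = 3.069268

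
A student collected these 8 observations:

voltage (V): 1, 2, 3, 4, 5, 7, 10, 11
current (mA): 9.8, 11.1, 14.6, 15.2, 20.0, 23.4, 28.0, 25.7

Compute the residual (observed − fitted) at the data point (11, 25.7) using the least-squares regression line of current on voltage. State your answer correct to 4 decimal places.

n = 8, Σx = 43, Σy = 147.8, Σxy = 963.1, Σx² = 325
Sxx = Σx² − (Σx)²/n = 325 − 231.125 = 93.875
Sxy = Σxy − (Σx)(Σy)/n = 963.1 − 794.425 = 168.675
b = Sxy/Sxx = 168.675/93.875 = 1.796804
a = ȳ − b·x̄ = 18.475 − 1.796804·5.375 = 8.817177
ŷ(11) = 8.817177 + 1.796804·11 = 28.582024
residual = y − ŷ = 25.7 − 28.582024 = -2.882024

-2.8820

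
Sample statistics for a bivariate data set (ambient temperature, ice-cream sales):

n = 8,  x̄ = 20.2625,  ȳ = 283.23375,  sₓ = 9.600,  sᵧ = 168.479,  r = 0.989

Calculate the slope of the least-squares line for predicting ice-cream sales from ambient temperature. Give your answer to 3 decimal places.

17.357

b = r · sᵧ/sₓ = 0.989 · 168.479/9.6 = 17.356847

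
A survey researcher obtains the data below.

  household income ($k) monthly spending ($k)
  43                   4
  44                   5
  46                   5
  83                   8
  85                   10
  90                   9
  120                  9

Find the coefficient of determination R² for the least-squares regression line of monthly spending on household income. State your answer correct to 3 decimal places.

0.778

n = 7, Σx = 511, Σy = 50, Σxy = 4026, Σx² = 42515, Σy² = 392
Sxx = Σx² − (Σx)²/n = 42515 − 37303 = 5212
Sxy = Σxy − (Σx)(Σy)/n = 4026 − 3650 = 376
Syy = Σy² − (Σy)²/n = 392 − 357.142857 = 34.857143
R² = Sxy²/(Sxx·Syy) = (376)²/(5212·34.857143) = 0.778179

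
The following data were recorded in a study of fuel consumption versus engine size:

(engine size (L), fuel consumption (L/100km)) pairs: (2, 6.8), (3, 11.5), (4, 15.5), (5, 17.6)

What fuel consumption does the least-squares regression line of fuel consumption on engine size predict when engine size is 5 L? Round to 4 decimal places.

18.3100

n = 4, Σx = 14, Σy = 51.4, Σxy = 198.1, Σx² = 54
Sxx = Σx² − (Σx)²/n = 54 − 49 = 5
Sxy = Σxy − (Σx)(Σy)/n = 198.1 − 179.9 = 18.2
b = Sxy/Sxx = 18.2/5 = 3.64
a = ȳ − b·x̄ = 12.85 − 3.64·3.5 = 0.11
ŷ(5) = a + b·5 = 0.11 + 3.64·5 = 18.31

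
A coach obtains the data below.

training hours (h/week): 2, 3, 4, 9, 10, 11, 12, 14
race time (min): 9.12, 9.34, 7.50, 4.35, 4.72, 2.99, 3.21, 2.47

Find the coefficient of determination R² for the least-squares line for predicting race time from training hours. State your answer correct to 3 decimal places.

n = 8, Σx = 65, Σy = 43.7, Σxy = 268.6, Σx² = 671, Σy² = 293.206
Sxx = Σx² − (Σx)²/n = 671 − 528.125 = 142.875
Sxy = Σxy − (Σx)(Σy)/n = 268.6 − 355.0625 = -86.4625
Syy = Σy² − (Σy)²/n = 293.206 − 238.71125 = 54.49475
R² = Sxy²/(Sxx·Syy) = (-86.4625)²/(142.875·54.49475) = 0.960162

0.960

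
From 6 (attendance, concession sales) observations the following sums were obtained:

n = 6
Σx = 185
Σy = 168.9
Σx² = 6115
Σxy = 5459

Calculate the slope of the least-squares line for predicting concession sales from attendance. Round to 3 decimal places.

0.612

Sxx = Σx² − (Σx)²/n = 6115 − 5704.166667 = 410.833333
Sxy = Σxy − (Σx)(Σy)/n = 5459 − 5207.75 = 251.25
b = Sxy/Sxx = 251.25/410.833333 = 0.611562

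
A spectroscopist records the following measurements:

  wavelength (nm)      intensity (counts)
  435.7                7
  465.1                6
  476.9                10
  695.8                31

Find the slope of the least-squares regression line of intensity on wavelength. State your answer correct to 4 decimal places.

0.0977

n = 4, Σx = 2073.5, Σy = 54, Σxy = 32179.3, Σx² = 1117723.75
Sxx = Σx² − (Σx)²/n = 1117723.75 − 1074850.5625 = 42873.1875
Sxy = Σxy − (Σx)(Σy)/n = 32179.3 − 27992.25 = 4187.05
b = Sxy/Sxx = 4187.05/42873.1875 = 0.097661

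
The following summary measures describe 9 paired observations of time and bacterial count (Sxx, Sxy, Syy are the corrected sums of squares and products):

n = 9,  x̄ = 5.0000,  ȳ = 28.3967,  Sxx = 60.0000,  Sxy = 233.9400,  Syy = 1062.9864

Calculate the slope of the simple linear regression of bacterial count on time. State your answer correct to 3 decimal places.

b = Sxy/Sxx = 233.94/60 = 3.899

3.899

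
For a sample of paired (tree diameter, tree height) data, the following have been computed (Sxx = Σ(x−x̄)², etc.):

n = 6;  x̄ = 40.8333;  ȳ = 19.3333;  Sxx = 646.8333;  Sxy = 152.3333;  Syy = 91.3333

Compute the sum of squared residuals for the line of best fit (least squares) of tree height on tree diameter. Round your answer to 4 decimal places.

55.4579

b = Sxy/Sxx = 152.3333/646.8333 = 0.235506
SSE = Syy − b·Sxy = 91.3333 − 0.235506·152.3333 = 55.457852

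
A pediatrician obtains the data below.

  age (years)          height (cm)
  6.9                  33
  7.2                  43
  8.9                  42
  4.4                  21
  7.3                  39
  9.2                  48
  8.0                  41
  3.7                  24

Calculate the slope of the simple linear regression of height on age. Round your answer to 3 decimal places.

4.561

n = 8, Σx = 55.6, Σy = 291, Σxy = 2146.6, Σx² = 413.64
Sxx = Σx² − (Σx)²/n = 413.64 − 386.42 = 27.22
Sxy = Σxy − (Σx)(Σy)/n = 2146.6 − 2022.45 = 124.15
b = Sxy/Sxx = 124.15/27.22 = 4.560985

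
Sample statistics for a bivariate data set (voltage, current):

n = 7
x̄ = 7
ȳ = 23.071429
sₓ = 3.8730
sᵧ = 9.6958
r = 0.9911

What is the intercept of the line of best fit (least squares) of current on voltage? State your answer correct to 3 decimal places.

5.703

b = r · sᵧ/sₓ = 0.9911 · 9.6958/3.873 = 2.481153
a = ȳ − b·x̄ = 23.071429 − 2.481153·7 = 5.703355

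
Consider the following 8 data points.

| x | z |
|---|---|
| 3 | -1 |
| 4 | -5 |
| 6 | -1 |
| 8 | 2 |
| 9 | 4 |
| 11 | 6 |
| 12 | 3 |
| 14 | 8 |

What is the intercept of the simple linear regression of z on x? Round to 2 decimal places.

-6.15

n = 8, Σx = 67, Σy = 16, Σxy = 237, Σx² = 667
Sxx = Σx² − (Σx)²/n = 667 − 561.125 = 105.875
Sxy = Σxy − (Σx)(Σy)/n = 237 − 134 = 103
b = Sxy/Sxx = 103/105.875 = 0.972845
a = ȳ − b·x̄ = 2 − 0.972845·8.375 = -6.147580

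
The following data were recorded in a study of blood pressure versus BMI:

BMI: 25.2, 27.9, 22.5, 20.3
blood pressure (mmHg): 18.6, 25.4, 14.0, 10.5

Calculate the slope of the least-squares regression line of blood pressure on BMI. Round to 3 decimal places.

1.941

n = 4, Σx = 95.9, Σy = 68.5, Σxy = 1705.53, Σx² = 2331.79
Sxx = Σx² − (Σx)²/n = 2331.79 − 2299.2025 = 32.5875
Sxy = Σxy − (Σx)(Σy)/n = 1705.53 − 1642.2875 = 63.2425
b = Sxy/Sxx = 63.2425/32.5875 = 1.940698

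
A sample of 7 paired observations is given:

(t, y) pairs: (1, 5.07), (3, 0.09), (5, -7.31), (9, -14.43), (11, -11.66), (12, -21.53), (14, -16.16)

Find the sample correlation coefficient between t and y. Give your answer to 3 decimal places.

-0.926

n = 7, Σx = 55, Σy = -65.93, Σxy = -773.94, Σx² = 577, Σy² = 1148.0161
Sxx = Σx² − (Σx)²/n = 577 − 432.142857 = 144.857143
Sxy = Σxy − (Σx)(Σy)/n = -773.94 − (-518.021429) = -255.918571
Syy = Σy² − (Σy)²/n = 1148.0161 − 620.966414 = 527.049686
r = Sxy/√(Sxx·Syy) = -255.918571/√(76346.911616) = -255.918571/276.309449 = -0.926203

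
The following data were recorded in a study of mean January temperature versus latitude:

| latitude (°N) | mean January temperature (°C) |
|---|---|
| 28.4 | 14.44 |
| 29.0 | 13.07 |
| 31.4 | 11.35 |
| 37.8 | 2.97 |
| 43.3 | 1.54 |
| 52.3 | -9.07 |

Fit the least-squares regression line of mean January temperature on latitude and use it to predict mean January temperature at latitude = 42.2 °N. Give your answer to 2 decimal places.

0.82

n = 6, Σx = 222.2, Σy = 34.3, Σxy = 850.103, Σx² = 8672.54
Sxx = Σx² − (Σx)²/n = 8672.54 − 8228.806667 = 443.733333
Sxy = Σxy − (Σx)(Σy)/n = 850.103 − 1270.243333 = -420.140333
b = Sxy/Sxx = -420.140333/443.733333 = -0.946831
a = ȳ − b·x̄ = 5.716667 − (-0.946831)·37.033333 = 40.780963
ŷ(42.2) = a + b·42.2 = 40.780963 + (-0.946831)·42.2 = 0.824708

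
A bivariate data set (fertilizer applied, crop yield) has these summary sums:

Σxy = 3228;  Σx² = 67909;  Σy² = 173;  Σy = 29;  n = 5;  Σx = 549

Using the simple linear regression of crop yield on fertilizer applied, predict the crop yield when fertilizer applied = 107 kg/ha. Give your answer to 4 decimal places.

Sxx = Σx² − (Σx)²/n = 67909 − 60280.2 = 7628.8
Sxy = Σxy − (Σx)(Σy)/n = 3228 − 3184.2 = 43.8
b = Sxy/Sxx = 43.8/7628.8 = 0.005741
a = ȳ − b·x̄ = 5.8 − 0.005741·109.8 = 5.169594
ŷ(107) = a + b·107 = 5.169594 + 0.005741·107 = 5.783924

5.7839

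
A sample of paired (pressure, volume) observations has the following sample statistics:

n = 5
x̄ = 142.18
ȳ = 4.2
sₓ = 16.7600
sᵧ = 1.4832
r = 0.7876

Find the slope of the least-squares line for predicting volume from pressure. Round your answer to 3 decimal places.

0.070

b = r · sᵧ/sₓ = 0.7876 · 1.4832/16.76 = 0.069700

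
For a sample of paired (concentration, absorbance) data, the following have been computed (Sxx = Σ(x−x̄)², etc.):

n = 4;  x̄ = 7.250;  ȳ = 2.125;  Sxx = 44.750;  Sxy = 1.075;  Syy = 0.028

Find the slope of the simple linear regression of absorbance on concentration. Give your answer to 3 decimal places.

b = Sxy/Sxx = 1.075/44.75 = 0.024022

0.024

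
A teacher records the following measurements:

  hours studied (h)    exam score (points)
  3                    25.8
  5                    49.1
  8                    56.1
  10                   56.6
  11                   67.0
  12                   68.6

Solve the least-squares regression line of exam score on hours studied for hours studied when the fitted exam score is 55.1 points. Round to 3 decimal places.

8.467

n = 6, Σx = 49, Σy = 323.2, Σxy = 2897.9, Σx² = 463
Sxx = Σx² − (Σx)²/n = 463 − 400.166667 = 62.833333
Sxy = Σxy − (Σx)(Σy)/n = 2897.9 − 2639.466667 = 258.433333
b = Sxy/Sxx = 258.433333/62.833333 = 4.112997
a = ȳ − b·x̄ = 53.866667 − 4.112997·8.166667 = 20.277188
Set a + b·x = 55.1: x = (55.1 − 20.277188) / 4.112997 = 8.466529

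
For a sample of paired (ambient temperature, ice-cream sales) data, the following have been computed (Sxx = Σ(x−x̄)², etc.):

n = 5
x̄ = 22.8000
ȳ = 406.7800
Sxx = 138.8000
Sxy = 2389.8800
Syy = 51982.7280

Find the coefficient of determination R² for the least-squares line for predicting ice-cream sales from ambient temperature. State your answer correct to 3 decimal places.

R² = Sxy²/(Sxx·Syy) = (2389.88)²/(138.8·51982.728) = 0.791596

0.792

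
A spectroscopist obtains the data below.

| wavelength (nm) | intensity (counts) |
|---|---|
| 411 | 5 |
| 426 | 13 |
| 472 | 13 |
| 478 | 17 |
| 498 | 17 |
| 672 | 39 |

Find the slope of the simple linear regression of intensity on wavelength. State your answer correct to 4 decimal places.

n = 6, Σx = 2957, Σy = 104, Σxy = 56529, Σx² = 1501253
Sxx = Σx² − (Σx)²/n = 1501253 − 1457308.166667 = 43944.833333
Sxy = Σxy − (Σx)(Σy)/n = 56529 − 51254.666667 = 5274.333333
b = Sxy/Sxx = 5274.333333/43944.833333 = 0.120022

0.1200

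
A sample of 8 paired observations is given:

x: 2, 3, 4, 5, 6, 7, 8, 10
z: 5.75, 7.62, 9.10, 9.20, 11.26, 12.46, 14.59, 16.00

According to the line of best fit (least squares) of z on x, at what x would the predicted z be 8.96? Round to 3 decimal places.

4.245

n = 8, Σx = 45, Σy = 85.98, Σxy = 548.26, Σx² = 303
Sxx = Σx² − (Σx)²/n = 303 − 253.125 = 49.875
Sxy = Σxy − (Σx)(Σy)/n = 548.26 − 483.6375 = 64.6225
b = Sxy/Sxx = 64.6225/49.875 = 1.295689
a = ȳ − b·x̄ = 10.7475 − 1.295689·5.625 = 3.459248
Set a + b·x = 8.96: x = (8.96 − 3.459248) / 1.295689 = 4.245425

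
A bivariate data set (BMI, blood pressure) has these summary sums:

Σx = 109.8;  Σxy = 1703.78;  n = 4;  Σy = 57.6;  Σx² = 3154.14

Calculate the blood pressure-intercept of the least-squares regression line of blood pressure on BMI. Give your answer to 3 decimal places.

Sxx = Σx² − (Σx)²/n = 3154.14 − 3014.01 = 140.13
Sxy = Σxy − (Σx)(Σy)/n = 1703.78 − 1581.12 = 122.66
b = Sxy/Sxx = 122.66/140.13 = 0.875330
a = ȳ − b·x̄ = 14.4 − 0.875330·27.45 = -9.627810

-9.628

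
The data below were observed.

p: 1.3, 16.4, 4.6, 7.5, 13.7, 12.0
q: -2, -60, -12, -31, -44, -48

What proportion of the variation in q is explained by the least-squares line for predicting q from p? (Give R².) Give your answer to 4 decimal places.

n = 6, Σx = 55.5, Σy = -197, Σxy = -2453.1, Σx² = 679.75, Σy² = 8949
Sxx = Σx² − (Σx)²/n = 679.75 − 513.375 = 166.375
Sxy = Σxy − (Σx)(Σy)/n = -2453.1 − (-1822.25) = -630.85
Syy = Σy² − (Σy)²/n = 8949 − 6468.166667 = 2480.833333
R² = Sxy²/(Sxx·Syy) = (-630.85)²/(166.375·2480.833333) = 0.964199

0.9642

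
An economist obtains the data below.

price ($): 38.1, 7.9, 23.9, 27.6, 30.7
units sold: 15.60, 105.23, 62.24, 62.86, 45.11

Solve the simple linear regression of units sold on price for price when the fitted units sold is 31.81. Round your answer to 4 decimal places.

34.9199

n = 5, Σx = 128.2, Σy = 291.04, Σxy = 6033.026, Σx² = 3789.48
Sxx = Σx² − (Σx)²/n = 3789.48 − 3287.048 = 502.432
Sxy = Σxy − (Σx)(Σy)/n = 6033.026 − 7462.2656 = -1429.2396
b = Sxy/Sxx = -1429.2396/502.432 = -2.844643
a = ȳ − b·x̄ = 58.208 − (-2.844643)·25.64 = 131.144643
Set a + b·x = 31.81: x = (31.81 − 131.144643) / (-2.844643) = 34.919900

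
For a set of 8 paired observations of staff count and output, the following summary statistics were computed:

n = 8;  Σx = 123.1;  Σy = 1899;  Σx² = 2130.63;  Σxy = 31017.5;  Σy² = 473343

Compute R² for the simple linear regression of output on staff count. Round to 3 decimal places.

Sxx = Σx² − (Σx)²/n = 2130.63 − 1894.20125 = 236.42875
Sxy = Σxy − (Σx)(Σy)/n = 31017.5 − 29220.8625 = 1796.6375
Syy = Σy² − (Σy)²/n = 473343 − 450775.125 = 22567.875
R² = Sxy²/(Sxx·Syy) = (1796.6375)²/(236.42875·22567.875) = 0.604965

0.605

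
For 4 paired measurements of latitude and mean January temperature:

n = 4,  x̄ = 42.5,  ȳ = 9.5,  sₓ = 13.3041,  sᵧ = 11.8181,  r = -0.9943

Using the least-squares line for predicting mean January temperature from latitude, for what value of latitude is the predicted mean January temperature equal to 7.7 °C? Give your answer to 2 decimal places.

44.54

b = r · sᵧ/sₓ = -0.9943 · 11.8181/13.3041 = -0.883242
a = ȳ − b·x̄ = 9.5 − (-0.883242)·42.5 = 47.037775
Set a + b·x = 7.7: x = (7.7 − 47.037775) / (-0.883242) = 44.537947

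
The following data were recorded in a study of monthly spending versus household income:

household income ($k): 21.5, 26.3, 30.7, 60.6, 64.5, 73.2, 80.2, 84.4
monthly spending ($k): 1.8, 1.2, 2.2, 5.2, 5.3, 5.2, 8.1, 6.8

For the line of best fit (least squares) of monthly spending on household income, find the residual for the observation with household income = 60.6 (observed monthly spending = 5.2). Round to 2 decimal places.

0.21

n = 8, Σx = 441.4, Σy = 35.8, Σxy = 2398.95, Σx² = 28842.68
Sxx = Σx² − (Σx)²/n = 28842.68 − 24354.245 = 4488.435
Sxy = Σxy − (Σx)(Σy)/n = 2398.95 − 1975.265 = 423.685
b = Sxy/Sxx = 423.685/4488.435 = 0.094395
a = ȳ − b·x̄ = 4.475 − 0.094395·55.175 = -0.733234
ŷ(60.6) = -0.733234 + 0.094395·60.6 = 4.987092
residual = y − ŷ = 5.2 − 4.987092 = 0.212908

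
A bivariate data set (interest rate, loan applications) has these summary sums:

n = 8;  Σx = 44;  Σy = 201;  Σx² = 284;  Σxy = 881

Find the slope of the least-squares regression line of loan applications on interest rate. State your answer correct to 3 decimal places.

-5.345

Sxx = Σx² − (Σx)²/n = 284 − 242 = 42
Sxy = Σxy − (Σx)(Σy)/n = 881 − 1105.5 = -224.5
b = Sxy/Sxx = -224.5/42 = -5.345238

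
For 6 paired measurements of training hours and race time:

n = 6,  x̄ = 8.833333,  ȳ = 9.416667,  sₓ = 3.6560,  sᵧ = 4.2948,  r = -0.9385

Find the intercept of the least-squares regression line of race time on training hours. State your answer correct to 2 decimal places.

b = r · sᵧ/sₓ = -0.9385 · 4.2948/3.656 = -1.102481
a = ȳ − b·x̄ = 9.416667 − (-1.102481)·8.833333 = 19.155247

19.16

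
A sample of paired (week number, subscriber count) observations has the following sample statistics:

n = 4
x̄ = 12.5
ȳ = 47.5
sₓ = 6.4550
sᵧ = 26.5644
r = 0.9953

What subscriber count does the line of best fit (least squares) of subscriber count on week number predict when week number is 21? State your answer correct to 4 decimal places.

82.3158

b = r · sᵧ/sₓ = 0.9953 · 26.5644/6.455 = 4.095979
a = ȳ − b·x̄ = 47.5 − 4.095979·12.5 = -3.699743
ŷ(21) = a + b·21 = -3.699743 + 4.095979·21 = 82.315825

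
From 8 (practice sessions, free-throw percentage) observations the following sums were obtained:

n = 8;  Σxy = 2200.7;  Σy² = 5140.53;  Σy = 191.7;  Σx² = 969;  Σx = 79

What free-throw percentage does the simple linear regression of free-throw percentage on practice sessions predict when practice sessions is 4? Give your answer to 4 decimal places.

Sxx = Σx² − (Σx)²/n = 969 − 780.125 = 188.875
Sxy = Σxy − (Σx)(Σy)/n = 2200.7 − 1893.0375 = 307.6625
b = Sxy/Sxx = 307.6625/188.875 = 1.628921
a = ȳ − b·x̄ = 23.9625 − 1.628921·9.875 = 7.876903
ŷ(4) = a + b·4 = 7.876903 + 1.628921·4 = 14.392588

14.3926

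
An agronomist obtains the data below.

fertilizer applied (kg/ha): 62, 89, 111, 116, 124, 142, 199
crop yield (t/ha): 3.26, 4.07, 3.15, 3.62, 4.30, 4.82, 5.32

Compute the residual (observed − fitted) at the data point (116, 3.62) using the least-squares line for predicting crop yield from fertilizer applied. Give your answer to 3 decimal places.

-0.388

n = 7, Σx = 843, Σy = 28.54, Σxy = 3610.24, Σx² = 112683
Sxx = Σx² − (Σx)²/n = 112683 − 101521.285714 = 11161.714286
Sxy = Σxy − (Σx)(Σy)/n = 3610.24 − 3437.031429 = 173.208571
b = Sxy/Sxx = 173.208571/11161.714286 = 0.015518
a = ȳ − b·x̄ = 4.077143 − 0.015518·120.428571 = 2.208321
ŷ(116) = 2.208321 + 0.015518·116 = 4.008420
residual = y − ŷ = 3.62 − 4.008420 = -0.388420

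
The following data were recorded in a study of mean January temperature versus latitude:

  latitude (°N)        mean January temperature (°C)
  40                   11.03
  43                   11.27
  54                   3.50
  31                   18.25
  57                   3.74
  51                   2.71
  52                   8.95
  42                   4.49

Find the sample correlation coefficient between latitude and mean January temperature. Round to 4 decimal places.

n = 8, Σx = 370, Σy = 63.94, Σxy = 2685.93, Σx² = 17644, Σy² = 715.5806
Sxx = Σx² − (Σx)²/n = 17644 − 17112.5 = 531.5
Sxy = Σxy − (Σx)(Σy)/n = 2685.93 − 2957.225 = -271.295
Syy = Σy² − (Σy)²/n = 715.5806 − 511.04045 = 204.54015
r = Sxy/√(Sxx·Syy) = -271.295/√(108713.089725) = -271.295/329.716681 = -0.822812

-0.8228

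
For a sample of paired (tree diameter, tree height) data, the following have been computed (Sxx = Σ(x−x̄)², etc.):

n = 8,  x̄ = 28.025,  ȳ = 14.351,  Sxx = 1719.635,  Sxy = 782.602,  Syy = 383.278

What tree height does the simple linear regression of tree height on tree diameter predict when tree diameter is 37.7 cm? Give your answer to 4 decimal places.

18.7541

b = Sxy/Sxx = 782.602/1719.635 = 0.455098
a = ȳ − b·x̄ = 14.351 − 0.455098·28.025 = 1.596886
ŷ(37.7) = a + b·37.7 = 1.596886 + 0.455098·37.7 = 18.754071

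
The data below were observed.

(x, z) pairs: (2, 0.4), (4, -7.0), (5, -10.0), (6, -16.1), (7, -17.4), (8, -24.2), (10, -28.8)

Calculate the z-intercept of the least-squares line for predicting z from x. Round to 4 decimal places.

n = 7, Σx = 42, Σy = -103.1, Σxy = -777.2, Σx² = 294
Sxx = Σx² − (Σx)²/n = 294 − 252 = 42
Sxy = Σxy − (Σx)(Σy)/n = -777.2 − (-618.6) = -158.6
b = Sxy/Sxx = -158.6/42 = -3.776190
a = ȳ − b·x̄ = -14.728571 − (-3.776190)·6 = 7.928571

7.9286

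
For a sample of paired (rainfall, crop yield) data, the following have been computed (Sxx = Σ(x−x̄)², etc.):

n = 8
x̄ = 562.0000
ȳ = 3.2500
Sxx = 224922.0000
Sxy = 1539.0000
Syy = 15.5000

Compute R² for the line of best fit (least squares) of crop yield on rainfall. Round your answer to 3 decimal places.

0.679

R² = Sxy²/(Sxx·Syy) = (1539)²/(224922·15.5) = 0.679381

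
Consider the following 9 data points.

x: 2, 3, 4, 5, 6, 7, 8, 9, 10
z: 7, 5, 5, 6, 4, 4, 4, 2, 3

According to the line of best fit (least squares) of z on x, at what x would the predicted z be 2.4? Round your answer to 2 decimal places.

n = 9, Σx = 54, Σy = 40, Σxy = 211, Σx² = 384
Sxx = Σx² − (Σx)²/n = 384 − 324 = 60
Sxy = Σxy − (Σx)(Σy)/n = 211 − 240 = -29
b = Sxy/Sxx = -29/60 = -0.483333
a = ȳ − b·x̄ = 4.444444 − (-0.483333)·6 = 7.344444
Set a + b·x = 2.4: x = (2.4 − 7.344444) / (-0.483333) = 10.229885

10.23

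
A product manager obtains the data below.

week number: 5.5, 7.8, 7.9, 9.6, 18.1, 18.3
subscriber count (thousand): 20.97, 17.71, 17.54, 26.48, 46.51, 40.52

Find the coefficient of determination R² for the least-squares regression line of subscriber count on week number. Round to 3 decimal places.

0.907

n = 6, Σx = 67.2, Σy = 169.73, Σxy = 2229.594, Σx² = 908.16, Σy² = 5567.2775
Sxx = Σx² − (Σx)²/n = 908.16 − 752.64 = 155.52
Sxy = Σxy − (Σx)(Σy)/n = 2229.594 − 1900.976 = 328.618
Syy = Σy² − (Σy)²/n = 5567.2775 − 4801.378817 = 765.898683
R² = Sxy²/(Sxx·Syy) = (328.618)²/(155.52·765.898683) = 0.906620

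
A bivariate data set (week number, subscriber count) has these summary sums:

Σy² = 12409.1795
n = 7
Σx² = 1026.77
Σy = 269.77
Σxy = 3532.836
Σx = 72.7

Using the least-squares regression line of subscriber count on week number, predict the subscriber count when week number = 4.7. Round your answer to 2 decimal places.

23.24

Sxx = Σx² − (Σx)²/n = 1026.77 − 755.041429 = 271.728571
Sxy = Σxy − (Σx)(Σy)/n = 3532.836 − 2801.754143 = 731.081857
b = Sxy/Sxx = 731.081857/271.728571 = 2.690486
a = ȳ − b·x̄ = 38.538571 − 2.690486·10.385714 = 10.595955
ŷ(4.7) = a + b·4.7 = 10.595955 + 2.690486·4.7 = 23.241238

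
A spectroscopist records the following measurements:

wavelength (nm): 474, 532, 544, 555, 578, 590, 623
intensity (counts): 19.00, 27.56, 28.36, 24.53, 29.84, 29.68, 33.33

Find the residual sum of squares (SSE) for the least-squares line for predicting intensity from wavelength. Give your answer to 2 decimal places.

19.12

n = 7, Σx = 3896, Σy = 192.3, Σxy = 108233.22, Σx² = 2181974, Σy² = 5408.781
Sxx = Σx² − (Σx)²/n = 2181974 − 2168402.285714 = 13571.714286
Sxy = Σxy − (Σx)(Σy)/n = 108233.22 − 107028.685714 = 1204.534286
Syy = Σy² − (Σy)²/n = 5408.781 − 5282.755714 = 126.025286
b = Sxy/Sxx = 1204.534286/13571.714286 = 0.088753
SSE = Syy − b·Sxy = 126.025286 − 0.088753·1204.534286 = 19.118906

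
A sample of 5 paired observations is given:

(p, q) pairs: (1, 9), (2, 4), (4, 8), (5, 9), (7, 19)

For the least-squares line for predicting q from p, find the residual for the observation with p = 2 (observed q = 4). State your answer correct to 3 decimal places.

-2.579

n = 5, Σx = 19, Σy = 49, Σxy = 227, Σx² = 95
Sxx = Σx² − (Σx)²/n = 95 − 72.2 = 22.8
Sxy = Σxy − (Σx)(Σy)/n = 227 − 186.2 = 40.8
b = Sxy/Sxx = 40.8/22.8 = 1.789474
a = ȳ − b·x̄ = 9.8 − 1.789474·3.8 = 3
ŷ(2) = 3 + 1.789474·2 = 6.578947
residual = y − ŷ = 4 − 6.578947 = -2.578947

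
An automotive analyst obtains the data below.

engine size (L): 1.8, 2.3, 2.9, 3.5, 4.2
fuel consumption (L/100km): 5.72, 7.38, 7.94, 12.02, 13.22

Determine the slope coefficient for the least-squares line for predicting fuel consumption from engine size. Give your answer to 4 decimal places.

3.2743

n = 5, Σx = 14.7, Σy = 46.28, Σxy = 147.89, Σx² = 46.83
Sxx = Σx² − (Σx)²/n = 46.83 − 43.218 = 3.612
Sxy = Σxy − (Σx)(Σy)/n = 147.89 − 136.0632 = 11.8268
b = Sxy/Sxx = 11.8268/3.612 = 3.274308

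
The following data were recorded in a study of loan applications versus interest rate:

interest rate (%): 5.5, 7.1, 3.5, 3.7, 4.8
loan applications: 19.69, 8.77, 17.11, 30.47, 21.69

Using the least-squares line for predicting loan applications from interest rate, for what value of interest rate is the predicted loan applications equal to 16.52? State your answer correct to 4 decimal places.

n = 5, Σx = 24.6, Σy = 97.73, Σxy = 447.298, Σx² = 129.64
Sxx = Σx² − (Σx)²/n = 129.64 − 121.032 = 8.608
Sxy = Σxy − (Σx)(Σy)/n = 447.298 − 480.8316 = -33.5336
b = Sxy/Sxx = -33.5336/8.608 = -3.895632
a = ȳ − b·x̄ = 19.546 − (-3.895632)·4.92 = 38.712509
Set a + b·x = 16.52: x = (16.52 − 38.712509) / (-3.895632) = 5.696767

5.6968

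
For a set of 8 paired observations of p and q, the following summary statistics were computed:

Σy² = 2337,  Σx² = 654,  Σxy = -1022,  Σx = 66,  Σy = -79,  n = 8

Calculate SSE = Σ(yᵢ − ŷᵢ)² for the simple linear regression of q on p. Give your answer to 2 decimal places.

Sxx = Σx² − (Σx)²/n = 654 − 544.5 = 109.5
Sxy = Σxy − (Σx)(Σy)/n = -1022 − (-651.75) = -370.25
Syy = Σy² − (Σy)²/n = 2337 − 780.125 = 1556.875
b = Sxy/Sxx = -370.25/109.5 = -3.381279
SSE = Syy − b·Sxy = 1556.875 − (-3.381279)·(-370.25) = 304.956621

304.96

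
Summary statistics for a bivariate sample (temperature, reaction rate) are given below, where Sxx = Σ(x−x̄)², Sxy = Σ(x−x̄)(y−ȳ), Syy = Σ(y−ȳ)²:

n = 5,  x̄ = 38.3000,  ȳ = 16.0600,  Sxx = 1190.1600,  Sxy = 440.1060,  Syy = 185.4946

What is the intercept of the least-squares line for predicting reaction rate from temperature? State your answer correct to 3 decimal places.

1.897

b = Sxy/Sxx = 440.106/1190.16 = 0.369787
a = ȳ − b·x̄ = 16.06 − 0.369787·38.3 = 1.897148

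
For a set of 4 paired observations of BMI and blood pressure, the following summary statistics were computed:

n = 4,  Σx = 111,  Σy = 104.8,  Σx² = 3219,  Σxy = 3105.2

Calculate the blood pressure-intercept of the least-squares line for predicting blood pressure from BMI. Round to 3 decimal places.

-13.200

Sxx = Σx² − (Σx)²/n = 3219 − 3080.25 = 138.75
Sxy = Σxy − (Σx)(Σy)/n = 3105.2 − 2908.2 = 197
b = Sxy/Sxx = 197/138.75 = 1.419820
a = ȳ − b·x̄ = 26.2 − 1.419820·27.75 = -13.2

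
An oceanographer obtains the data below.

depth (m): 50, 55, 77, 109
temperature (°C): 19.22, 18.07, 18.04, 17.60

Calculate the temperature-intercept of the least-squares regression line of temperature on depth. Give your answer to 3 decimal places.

19.689

n = 4, Σx = 291, Σy = 72.93, Σxy = 5262.33, Σx² = 23335
Sxx = Σx² − (Σx)²/n = 23335 − 21170.25 = 2164.75
Sxy = Σxy − (Σx)(Σy)/n = 5262.33 − 5305.6575 = -43.3275
b = Sxy/Sxx = -43.3275/2164.75 = -0.020015
a = ȳ − b·x̄ = 18.2325 − (-0.020015)·72.75 = 19.688592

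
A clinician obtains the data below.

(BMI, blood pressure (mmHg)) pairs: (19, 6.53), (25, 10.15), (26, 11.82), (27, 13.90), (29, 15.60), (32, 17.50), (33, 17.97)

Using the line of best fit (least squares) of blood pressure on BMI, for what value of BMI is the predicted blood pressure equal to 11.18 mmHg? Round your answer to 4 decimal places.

24.7746

n = 7, Σx = 191, Σy = 93.47, Σxy = 2665.85, Σx² = 5345
Sxx = Σx² − (Σx)²/n = 5345 − 5211.571429 = 133.428571
Sxy = Σxy − (Σx)(Σy)/n = 2665.85 − 2550.395714 = 115.454286
b = Sxy/Sxx = 115.454286/133.428571 = 0.865289
a = ȳ − b·x̄ = 13.352857 − 0.865289·27.285714 = -10.257173
Set a + b·x = 11.18: x = (11.18 − (-10.257173)) / 0.865289 = 24.774580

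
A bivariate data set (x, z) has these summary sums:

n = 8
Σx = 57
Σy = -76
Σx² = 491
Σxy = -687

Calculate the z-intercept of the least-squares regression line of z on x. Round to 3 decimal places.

2.714

Sxx = Σx² − (Σx)²/n = 491 − 406.125 = 84.875
Sxy = Σxy − (Σx)(Σy)/n = -687 − (-541.5) = -145.5
b = Sxy/Sxx = -145.5/84.875 = -1.714286
a = ȳ − b·x̄ = -9.5 − (-1.714286)·7.125 = 2.714286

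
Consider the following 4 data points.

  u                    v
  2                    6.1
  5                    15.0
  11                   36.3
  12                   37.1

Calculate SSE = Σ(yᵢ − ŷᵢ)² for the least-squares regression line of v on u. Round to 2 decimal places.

3.36

n = 4, Σx = 30, Σy = 94.5, Σxy = 931.7, Σx² = 294, Σy² = 2956.31
Sxx = Σx² − (Σx)²/n = 294 − 225 = 69
Sxy = Σxy − (Σx)(Σy)/n = 931.7 − 708.75 = 222.95
Syy = Σy² − (Σy)²/n = 2956.31 − 2232.5625 = 723.7475
b = Sxy/Sxx = 222.95/69 = 3.231159
SSE = Syy − b·Sxy = 723.7475 − 3.231159·222.95 = 3.360507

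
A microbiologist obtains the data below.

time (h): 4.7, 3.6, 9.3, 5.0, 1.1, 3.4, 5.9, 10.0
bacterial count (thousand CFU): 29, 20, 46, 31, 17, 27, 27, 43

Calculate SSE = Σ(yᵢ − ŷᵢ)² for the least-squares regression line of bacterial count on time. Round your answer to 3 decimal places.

n = 8, Σx = 43, Σy = 240, Σxy = 1490.9, Σx² = 294.12, Σy² = 7914
Sxx = Σx² − (Σx)²/n = 294.12 − 231.125 = 62.995
Sxy = Σxy − (Σx)(Σy)/n = 1490.9 − 1290 = 200.9
Syy = Σy² − (Σy)²/n = 7914 − 7200 = 714
b = Sxy/Sxx = 200.9/62.995 = 3.189142
SSE = Syy − b·Sxy = 714 − 3.189142·200.9 = 73.301373

73.301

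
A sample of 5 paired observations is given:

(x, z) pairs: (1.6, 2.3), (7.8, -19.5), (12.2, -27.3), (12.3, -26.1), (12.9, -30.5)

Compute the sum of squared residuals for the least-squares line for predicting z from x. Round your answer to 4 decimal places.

19.7287

n = 5, Σx = 46.8, Σy = -101.1, Σxy = -1195.96, Σx² = 529.94, Σy² = 2742.29
Sxx = Σx² − (Σx)²/n = 529.94 − 438.048 = 91.892
Sxy = Σxy − (Σx)(Σy)/n = -1195.96 − (-946.296) = -249.664
Syy = Σy² − (Σy)²/n = 2742.29 − 2044.242 = 698.048
b = Sxy/Sxx = -249.664/91.892 = -2.716929
SSE = Syy − b·Sxy = 698.048 − (-2.716929)·(-249.664) = 19.728746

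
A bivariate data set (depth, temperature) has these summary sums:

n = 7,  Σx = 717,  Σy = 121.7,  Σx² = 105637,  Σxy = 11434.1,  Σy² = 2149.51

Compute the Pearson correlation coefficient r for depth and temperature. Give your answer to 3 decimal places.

Sxx = Σx² − (Σx)²/n = 105637 − 73441.285714 = 32195.714286
Sxy = Σxy − (Σx)(Σy)/n = 11434.1 − 12465.557143 = -1031.457143
Syy = Σy² − (Σy)²/n = 2149.51 − 2115.841429 = 33.668571
r = Sxy/√(Sxx·Syy) = -1031.457143/√(1083983.706122) = -1031.457143/1041.145382 = -0.990695

-0.991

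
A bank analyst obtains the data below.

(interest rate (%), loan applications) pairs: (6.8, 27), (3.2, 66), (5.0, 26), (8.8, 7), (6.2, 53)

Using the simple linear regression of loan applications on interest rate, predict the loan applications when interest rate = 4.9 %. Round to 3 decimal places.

n = 5, Σx = 30, Σy = 179, Σxy = 915, Σx² = 197.36
Sxx = Σx² − (Σx)²/n = 197.36 − 180 = 17.36
Sxy = Σxy − (Σx)(Σy)/n = 915 − 1074 = -159
b = Sxy/Sxx = -159/17.36 = -9.158986
a = ȳ − b·x̄ = 35.8 − (-9.158986)·6 = 90.753917
ŷ(4.9) = a + b·4.9 = 90.753917 + (-9.158986)·4.9 = 45.874885

45.875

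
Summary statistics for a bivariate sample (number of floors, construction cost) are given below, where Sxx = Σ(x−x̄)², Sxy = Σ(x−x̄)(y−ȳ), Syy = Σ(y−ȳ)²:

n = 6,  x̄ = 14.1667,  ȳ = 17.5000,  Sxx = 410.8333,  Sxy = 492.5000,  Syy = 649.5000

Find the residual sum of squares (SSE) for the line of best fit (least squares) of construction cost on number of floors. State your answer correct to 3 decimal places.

59.099

b = Sxy/Sxx = 492.5/410.8333 = 1.198783
SSE = Syy − b·Sxy = 649.5 − 1.198783·492.5 = 59.099344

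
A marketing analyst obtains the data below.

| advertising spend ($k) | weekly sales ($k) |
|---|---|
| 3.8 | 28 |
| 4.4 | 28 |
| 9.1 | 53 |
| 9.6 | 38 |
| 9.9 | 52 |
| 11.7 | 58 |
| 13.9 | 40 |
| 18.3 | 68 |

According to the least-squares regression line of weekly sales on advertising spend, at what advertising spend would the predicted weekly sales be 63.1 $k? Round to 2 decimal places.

n = 8, Σx = 80.7, Σy = 365, Σxy = 4070.5, Σx² = 971.77
Sxx = Σx² − (Σx)²/n = 971.77 − 814.06125 = 157.70875
Sxy = Σxy − (Σx)(Σy)/n = 4070.5 − 3681.9375 = 388.5625
b = Sxy/Sxx = 388.5625/157.70875 = 2.463798
a = ȳ − b·x̄ = 45.625 − 2.463798·10.0875 = 20.771438
Set a + b·x = 63.1: x = (63.1 − 20.771438) / 2.463798 = 17.180208

17.18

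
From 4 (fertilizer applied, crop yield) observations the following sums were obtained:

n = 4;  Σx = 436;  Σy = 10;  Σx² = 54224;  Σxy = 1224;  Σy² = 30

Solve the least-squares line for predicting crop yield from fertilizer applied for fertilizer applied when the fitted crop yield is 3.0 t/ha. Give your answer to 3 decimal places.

Sxx = Σx² − (Σx)²/n = 54224 − 47524 = 6700
Sxy = Σxy − (Σx)(Σy)/n = 1224 − 1090 = 134
b = Sxy/Sxx = 134/6700 = 0.02
a = ȳ − b·x̄ = 2.5 − 0.02·109 = 0.32
Set a + b·x = 3.0: x = (3.0 − 0.32) / 0.02 = 134

134.000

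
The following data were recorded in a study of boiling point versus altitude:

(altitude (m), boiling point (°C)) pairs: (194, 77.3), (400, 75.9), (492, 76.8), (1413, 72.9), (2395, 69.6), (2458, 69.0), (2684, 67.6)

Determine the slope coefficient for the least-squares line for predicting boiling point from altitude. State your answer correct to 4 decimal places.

-0.0037

n = 7, Σx = 10036, Σy = 509.1, Σxy = 703881.9, Σx² = 21417914
Sxx = Σx² − (Σx)²/n = 21417914 − 14388756.571429 = 7029157.428571
Sxy = Σxy − (Σx)(Σy)/n = 703881.9 − 729903.942857 = -26022.042857
b = Sxy/Sxx = -26022.042857/7029157.428571 = -0.003702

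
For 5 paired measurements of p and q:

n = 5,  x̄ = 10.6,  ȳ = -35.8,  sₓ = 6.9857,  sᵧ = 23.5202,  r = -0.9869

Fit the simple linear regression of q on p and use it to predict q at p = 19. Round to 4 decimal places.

b = r · sᵧ/sₓ = -0.9869 · 23.5202/6.9857 = -3.322800
a = ȳ − b·x̄ = -35.8 − (-3.322800)·10.6 = -0.578318
ŷ(19) = a + b·19 = -0.578318 + (-3.322800)·19 = -63.711522

-63.7115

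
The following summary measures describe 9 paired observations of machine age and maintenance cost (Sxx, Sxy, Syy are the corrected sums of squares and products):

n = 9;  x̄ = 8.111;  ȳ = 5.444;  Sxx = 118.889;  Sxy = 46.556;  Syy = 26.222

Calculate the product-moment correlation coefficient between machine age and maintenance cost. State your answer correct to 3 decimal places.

r = Sxy/√(Sxx·Syy) = 46.556/√(3117.507358) = 46.556/55.834643 = 0.833819

0.834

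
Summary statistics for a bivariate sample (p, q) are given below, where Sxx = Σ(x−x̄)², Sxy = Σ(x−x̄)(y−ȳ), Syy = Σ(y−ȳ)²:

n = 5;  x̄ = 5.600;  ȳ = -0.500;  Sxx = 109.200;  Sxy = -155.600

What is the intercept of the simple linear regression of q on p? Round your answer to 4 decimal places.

b = Sxy/Sxx = -155.6/109.2 = -1.424908
a = ȳ − b·x̄ = -0.5 − (-1.424908)·5.6 = 7.479487

7.4795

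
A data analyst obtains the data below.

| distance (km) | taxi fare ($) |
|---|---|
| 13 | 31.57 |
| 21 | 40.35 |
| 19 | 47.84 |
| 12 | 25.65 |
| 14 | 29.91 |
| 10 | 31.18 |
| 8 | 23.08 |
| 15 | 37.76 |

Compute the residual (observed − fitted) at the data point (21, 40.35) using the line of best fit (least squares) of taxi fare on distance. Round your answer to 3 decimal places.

n = 8, Σx = 112, Σy = 267.34, Σxy = 3956.1, Σx² = 1700
Sxx = Σx² − (Σx)²/n = 1700 − 1568 = 132
Sxy = Σxy − (Σx)(Σy)/n = 3956.1 − 3742.76 = 213.34
b = Sxy/Sxx = 213.34/132 = 1.616212
a = ȳ − b·x̄ = 33.4175 − 1.616212·14 = 10.790530
ŷ(21) = 10.790530 + 1.616212·21 = 44.730985
residual = y − ŷ = 40.35 − 44.730985 = -4.380985

-4.381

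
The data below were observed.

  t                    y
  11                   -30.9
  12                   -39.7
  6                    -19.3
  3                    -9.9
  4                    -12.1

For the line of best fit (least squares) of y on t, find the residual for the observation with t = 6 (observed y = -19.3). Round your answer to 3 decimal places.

n = 5, Σx = 36, Σy = -111.9, Σxy = -1010.2, Σx² = 326
Sxx = Σx² − (Σx)²/n = 326 − 259.2 = 66.8
Sxy = Σxy − (Σx)(Σy)/n = -1010.2 − (-805.68) = -204.52
b = Sxy/Sxx = -204.52/66.8 = -3.061677
a = ȳ − b·x̄ = -22.38 − (-3.061677)·7.2 = -0.335928
ŷ(6) = -0.335928 + (-3.061677)·6 = -18.705988
residual = y − ŷ = -19.3 − (-18.705988) = -0.594012

-0.594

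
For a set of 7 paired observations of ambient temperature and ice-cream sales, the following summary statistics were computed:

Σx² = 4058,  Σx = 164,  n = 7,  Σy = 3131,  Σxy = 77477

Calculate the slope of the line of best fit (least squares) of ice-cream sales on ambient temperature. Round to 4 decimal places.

19.1093

Sxx = Σx² − (Σx)²/n = 4058 − 3842.285714 = 215.714286
Sxy = Σxy − (Σx)(Σy)/n = 77477 − 73354.857143 = 4122.142857
b = Sxy/Sxx = 4122.142857/215.714286 = 19.109272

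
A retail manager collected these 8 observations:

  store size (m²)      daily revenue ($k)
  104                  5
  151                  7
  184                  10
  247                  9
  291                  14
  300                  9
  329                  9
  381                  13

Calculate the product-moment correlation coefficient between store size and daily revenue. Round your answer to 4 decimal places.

0.7463

n = 8, Σx = 1987, Σy = 76, Σxy = 20328, Σx² = 556565, Σy² = 782
Sxx = Σx² − (Σx)²/n = 556565 − 493521.125 = 63043.875
Sxy = Σxy − (Σx)(Σy)/n = 20328 − 18876.5 = 1451.5
Syy = Σy² − (Σy)²/n = 782 − 722 = 60
r = Sxy/√(Sxx·Syy) = 1451.5/√(3782632.5) = 1451.5/1944.899098 = 0.746311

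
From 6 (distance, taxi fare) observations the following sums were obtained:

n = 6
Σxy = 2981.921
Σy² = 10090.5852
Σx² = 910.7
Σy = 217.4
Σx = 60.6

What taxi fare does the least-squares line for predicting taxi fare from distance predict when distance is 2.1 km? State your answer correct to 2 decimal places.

15.17

Sxx = Σx² − (Σx)²/n = 910.7 − 612.06 = 298.64
Sxy = Σxy − (Σx)(Σy)/n = 2981.921 − 2195.74 = 786.181
b = Sxy/Sxx = 786.181/298.64 = 2.632538
a = ȳ − b·x̄ = 36.233333 − 2.632538·10.1 = 9.644705
ŷ(2.1) = a + b·2.1 = 9.644705 + 2.632538·2.1 = 15.173033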